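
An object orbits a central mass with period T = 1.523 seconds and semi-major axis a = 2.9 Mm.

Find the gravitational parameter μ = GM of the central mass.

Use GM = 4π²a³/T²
T = 1.523 seconds
a = 2.9 Mm = 2.9 × 10^6 m
a³ = 2.4389 × 10^19 m³
T² = 2.31953 s²
GM = 4π² × (2.4389 × 10^19) / 2.31953 = 4.15101 × 10^20 m³/s²
GM ≈ 4.151 × 10^20 m³/s²

Final answer: GM = 4.151 × 10^20 m³/s²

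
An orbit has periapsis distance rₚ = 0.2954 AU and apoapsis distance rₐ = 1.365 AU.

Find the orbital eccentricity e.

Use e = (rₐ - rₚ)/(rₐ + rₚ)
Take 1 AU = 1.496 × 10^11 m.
rₚ = 0.2954 AU = 4.41918 × 10^10 m
rₐ = 1.365 AU = 2.04204 × 10^11 m
rₐ − rₚ = 1.60012 × 10^11 m
rₐ + rₚ = 2.48396 × 10^11 m
e = (rₐ − rₚ)/(rₐ + rₚ) = 0.644182

Final answer: e = 0.6442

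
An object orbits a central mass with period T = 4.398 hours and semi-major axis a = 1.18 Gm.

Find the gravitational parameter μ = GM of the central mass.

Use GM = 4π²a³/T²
T = 4.398 hours = 15832.8 s
a = 1.18 Gm = 1.18 × 10^9 m
a³ = 1.64303 × 10^27 m³
T² = 2.50678 × 10^8 s²
GM = 4π² × (1.64303 × 10^27) / (2.50678 × 10^8) = 2.58756 × 10^20 m³/s²
GM ≈ 2.588 × 10^20 m³/s²

Final answer: GM = 2.588 × 10^20 m³/s²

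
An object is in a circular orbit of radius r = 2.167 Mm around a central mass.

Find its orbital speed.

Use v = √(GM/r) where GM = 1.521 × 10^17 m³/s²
r = 2.167 Mm = 2.167 × 10^6 m
GM = 1.521 × 10^17 m³/s²
GM/r = (1.521 × 10^17) / (2.167 × 10^6) = 7.01892 × 10^10 m²/s²
v = √(GM/r) = 264932 m/s ≈ 264.9 km/s

Final answer: 264.9 km/s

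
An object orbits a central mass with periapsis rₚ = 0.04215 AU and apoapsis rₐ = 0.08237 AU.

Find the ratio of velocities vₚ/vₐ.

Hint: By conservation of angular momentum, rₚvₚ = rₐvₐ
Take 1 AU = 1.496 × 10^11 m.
rₚ = 0.04215 AU = 6.30564 × 10^9 m
rₐ = 0.08237 AU = 1.23226 × 10^10 m
rₚvₚ = rₐvₐ  ⇒  vₚ/vₐ = rₐ/rₚ
vₚ/vₐ = (1.23226 × 10^10) / (6.30564 × 10^9) = 1.95421

Final answer: vₚ/vₐ = 1.954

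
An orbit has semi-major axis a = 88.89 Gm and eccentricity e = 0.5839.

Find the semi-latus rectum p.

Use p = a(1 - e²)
a = 88.89 Gm = 8.889 × 10^10 m
e = 0.5839,  e² = 0.340939,  1 − e² = 0.659061
p = a(1 − e²) = 8.889 × 10^10 m × 0.659061 = 5.85839 × 10^10 m ≈ 58.58 Gm

Final answer: p = 58.58 Gm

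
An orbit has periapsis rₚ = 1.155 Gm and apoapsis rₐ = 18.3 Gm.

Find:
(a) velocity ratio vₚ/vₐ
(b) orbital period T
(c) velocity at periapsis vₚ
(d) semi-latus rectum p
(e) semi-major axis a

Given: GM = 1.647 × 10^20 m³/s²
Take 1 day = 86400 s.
rₚ = 1.155 Gm = 1.155 × 10^9 m
rₐ = 18.3 Gm = 1.83 × 10^10 m
GM = 1.647 × 10^20 m³/s²
a = (rₚ + rₐ)/2 = 9.7275 × 10^9 m
e = (rₐ − rₚ)/(rₐ + rₚ) = (1.7145 × 10^10) / (1.9455 × 10^10) = 0.881264
(a) vₚ/vₐ = rₐ/rₚ (angular momentum) = (1.83 × 10^10) / (1.155 × 10^9) = 15.8442 ≈ 15.84
(b) a³ = 9.20457 × 10^29 m³;  T = 2π √(a³/GM) = 2π × 74757.5 s = 469716 s ≈ 5.437 days
(c) vₚ² = GM (2/rₚ − 1/a) = 1.647 × 10^20 × (1.7316 × 10^-9 − 1.02801 × 10^-10) = 2.68263 × 10^11 m²/s²;  vₚ = 517942 m/s ≈ 517.9 km/s
(d) 1 − e² = 0.223373;  p = a(1 − e²) = 9.7275 × 10^9 × 0.223373 = 2.17286 × 10^9 m ≈ 2.173 Gm
(e) a = 9.7275 × 10^9 m ≈ 9.727 Gm

Final answer:
(a) velocity ratio vₚ/vₐ = 15.84
(b) orbital period T = 5.437 days
(c) velocity at periapsis vₚ = 517.9 km/s
(d) semi-latus rectum p = 2.173 Gm
(e) semi-major axis a = 9.727 Gm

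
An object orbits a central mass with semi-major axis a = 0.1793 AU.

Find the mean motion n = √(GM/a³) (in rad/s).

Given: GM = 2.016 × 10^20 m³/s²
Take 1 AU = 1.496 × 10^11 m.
a = 0.1793 AU = 2.68233 × 10^10 m
GM = 2.016 × 10^20 m³/s²
a³ = 1.9299 × 10^31 m³
GM/a³ = (2.016 × 10^20) / (1.9299 × 10^31) = 1.04461 × 10^-11 s⁻²
n = √(GM/a³) = 3.23205 × 10^-6 rad/s ≈ 3.232 × 10^-6 rad/s

Final answer: n = 3.232 × 10^-6 rad/s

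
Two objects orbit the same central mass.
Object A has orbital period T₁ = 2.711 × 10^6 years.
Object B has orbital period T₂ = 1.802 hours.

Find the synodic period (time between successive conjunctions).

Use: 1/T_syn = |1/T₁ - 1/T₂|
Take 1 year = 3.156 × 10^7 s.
T₁ = 2.711 × 10^6 years = 8.55592 × 10^13 s
T₂ = 1.802 hours = 6487.2 s
1/T₁ = 1.16878 × 10^-14 s⁻¹
1/T₂ = 0.00015415 s⁻¹
|1/T₁ − 1/T₂| = 0.00015415 s⁻¹
T_syn = 1 / |1/T₁ − 1/T₂| = 6487.2 s ≈ 1.802 hours

Final answer: T_syn = 1.802 hours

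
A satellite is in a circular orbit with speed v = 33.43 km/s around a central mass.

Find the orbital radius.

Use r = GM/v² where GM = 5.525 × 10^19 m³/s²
v = 33.43 km/s = 33430 m/s
GM = 5.525 × 10^19 m³/s²
v² = 1.11756 × 10^9 m²/s²
r = GM/v² = (5.525 × 10^19) / (1.11756 × 10^9) = 4.94378 × 10^10 m ≈ 4.944 × 10^10 m

Final answer: 4.944 × 10^10 m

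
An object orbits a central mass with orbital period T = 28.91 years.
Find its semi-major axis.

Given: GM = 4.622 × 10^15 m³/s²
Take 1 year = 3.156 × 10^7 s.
T = 28.91 years = 9.124 × 10^8 s
GM = 4.622 × 10^15 m³/s²
Kepler's third law: a³ = GM T² / (4π²)
T² = 8.32473 × 10^17 s²
a³ = (4.622 × 10^15) × (8.32473 × 10^17) / (4π²) = 9.74631 × 10^31 m³
a = (a³)^(1/3) = 4.602 × 10^10 m ≈ 46.02 Gm

Final answer: 46.02 Gm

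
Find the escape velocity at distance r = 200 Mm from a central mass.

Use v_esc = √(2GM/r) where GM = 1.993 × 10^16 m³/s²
r = 200 Mm = 2 × 10^8 m
GM = 1.993 × 10^16 m³/s²
2GM/r = 2 × (1.993 × 10^16) / (2 × 10^8) = 1.993 × 10^8 m²/s²
v_esc = √(2GM/r) = 14117.4 m/s ≈ 14.12 km/s

Final answer: 14.12 km/s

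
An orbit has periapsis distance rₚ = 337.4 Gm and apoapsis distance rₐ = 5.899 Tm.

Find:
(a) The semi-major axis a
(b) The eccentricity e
rₚ = 337.4 Gm = 3.374 × 10^11 m
rₐ = 5.899 Tm = 5.899 × 10^12 m
(a) a = (rₚ + rₐ)/2 = 3.1182 × 10^12 m ≈ 3.118 Tm
(b) e = (rₐ − rₚ)/(rₐ + rₚ) = (5.5616 × 10^12) / (6.2364 × 10^12) = 0.891797

Final answer:
(a) a = 3.118 Tm
(b) e = 0.8918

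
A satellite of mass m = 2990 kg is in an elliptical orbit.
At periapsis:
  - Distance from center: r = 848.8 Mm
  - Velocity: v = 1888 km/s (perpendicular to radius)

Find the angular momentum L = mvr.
r = 848.8 Mm = 8.488 × 10^8 m
v = 1888 km/s = 1.888 × 10^6 m/s
vr = 1.888 × 10^6 × 8.488 × 10^8 = 1.60253 × 10^15 m²/s
L = m × vr = 2990 × 1.60253 × 10^15 = 4.79158 × 10^18 kg·m²/s ≈ 4.792 × 10^18 kg·m²/s

Final answer: L = 4.792 × 10^18 kg·m²/s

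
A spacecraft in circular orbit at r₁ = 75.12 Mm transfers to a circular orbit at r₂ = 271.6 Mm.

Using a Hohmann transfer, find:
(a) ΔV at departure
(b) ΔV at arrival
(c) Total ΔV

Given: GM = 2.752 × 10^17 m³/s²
r₁ = 75.12 Mm = 7.512 × 10^7 m
r₂ = 271.6 Mm = 2.716 × 10^8 m
GM = 2.752 × 10^17 m³/s²
Transfer ellipse: a_t = (r₁ + r₂)/2 = 1.7336 × 10^8 m
Circular speed at r₁: v₁ = √(GM/r₁) = 60526.6 m/s
Transfer speed at r₁ (periapsis): v₁ₜ = √(GM(2/r₁ − 1/a_t)) = 75759.5 m/s
(a) ΔV₁ = v₁ₜ − v₁ = 15232.8 m/s ≈ 15.23 km/s
Circular speed at r₂: v₂ = √(GM/r₂) = 31831.7 m/s
Transfer speed at r₂ (apoapsis): v₂ₜ = √(GM(2/r₂ − 1/a_t)) = 20953.8 m/s
(b) ΔV₂ = v₂ − v₂ₜ = 10877.9 m/s ≈ 10.88 km/s
(c) ΔV_total = ΔV₁ + ΔV₂ = 26110.7 m/s ≈ 26.11 km/s

Final answer:
(a) ΔV₁ = 15.23 km/s
(b) ΔV₂ = 10.88 km/s
(c) ΔV_total = 26.11 km/s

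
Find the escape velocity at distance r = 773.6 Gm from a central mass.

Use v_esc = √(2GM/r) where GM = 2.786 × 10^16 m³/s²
r = 773.6 Gm = 7.736 × 10^11 m
GM = 2.786 × 10^16 m³/s²
2GM/r = 2 × (2.786 × 10^16) / (7.736 × 10^11) = 72026.9 m²/s²
v_esc = √(2GM/r) = 268.378 m/s ≈ 268.4 m/s

Final answer: 268.4 m/s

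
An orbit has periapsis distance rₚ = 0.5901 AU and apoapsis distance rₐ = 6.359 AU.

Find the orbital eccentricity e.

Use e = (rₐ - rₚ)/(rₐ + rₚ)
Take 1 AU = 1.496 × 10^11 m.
rₚ = 0.5901 AU = 8.8279 × 10^10 m
rₐ = 6.359 AU = 9.51306 × 10^11 m
rₐ − rₚ = 8.63027 × 10^11 m
rₐ + rₚ = 1.03959 × 10^12 m
e = (rₐ − rₚ)/(rₐ + rₚ) = 0.830165

Final answer: e = 0.8302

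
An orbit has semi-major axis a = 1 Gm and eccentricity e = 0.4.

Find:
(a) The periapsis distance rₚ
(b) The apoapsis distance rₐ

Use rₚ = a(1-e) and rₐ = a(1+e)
a = 1 Gm = 1 × 10^9 m
e = 0.4:  1 − e = 0.6,  1 + e = 1.4
(a) rₚ = a(1 − e) = 1 × 10^9 m × 0.6 = 6 × 10^8 m ≈ 600 Mm
(b) rₐ = a(1 + e) = 1 × 10^9 m × 1.4 = 1.4 × 10^9 m ≈ 1.4 Gm

Final answer:
(a) rₚ = 600 Mm
(b) rₐ = 1.4 Gm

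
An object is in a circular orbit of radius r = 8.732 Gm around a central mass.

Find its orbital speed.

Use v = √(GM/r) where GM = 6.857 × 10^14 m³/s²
r = 8.732 Gm = 8.732 × 10^9 m
GM = 6.857 × 10^14 m³/s²
GM/r = (6.857 × 10^14) / (8.732 × 10^9) = 78527.3 m²/s²
v = √(GM/r) = 280.227 m/s ≈ 280.2 m/s

Final answer: 280.2 m/s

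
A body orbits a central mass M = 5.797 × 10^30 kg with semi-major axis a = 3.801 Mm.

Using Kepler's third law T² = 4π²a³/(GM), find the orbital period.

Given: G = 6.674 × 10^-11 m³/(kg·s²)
M = 5.797 × 10^30 kg
GM = G × M = 6.674 × 10^-11 × 5.797 × 10^30 = 3.86892 × 10^20 m³/s²
a = 3.801 Mm = 3.801 × 10^6 m
a³ = 5.49153 × 10^19 m³
T = 2π √(a³/GM) = 2π √((5.49153 × 10^19) / (3.86892 × 10^20)) = 2π × 0.376749 s
T = 2.36718 s ≈ 2.367 seconds

Final answer: 2.367 seconds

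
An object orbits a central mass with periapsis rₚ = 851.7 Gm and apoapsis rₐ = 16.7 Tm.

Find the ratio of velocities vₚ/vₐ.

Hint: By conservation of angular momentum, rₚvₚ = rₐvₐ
rₚ = 851.7 Gm = 8.517 × 10^11 m
rₐ = 16.7 Tm = 1.67 × 10^13 m
rₚvₚ = rₐvₐ  ⇒  vₚ/vₐ = rₐ/rₚ
vₚ/vₐ = (1.67 × 10^13) / (8.517 × 10^11) = 19.6078

Final answer: vₚ/vₐ = 19.61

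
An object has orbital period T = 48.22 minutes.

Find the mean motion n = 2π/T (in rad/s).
T = 48.22 minutes = 2893.2 s
n = 2π / 2893.2 s = 0.00217171 rad/s ≈ 0.002172 rad/s

Final answer: n = 0.002172 rad/s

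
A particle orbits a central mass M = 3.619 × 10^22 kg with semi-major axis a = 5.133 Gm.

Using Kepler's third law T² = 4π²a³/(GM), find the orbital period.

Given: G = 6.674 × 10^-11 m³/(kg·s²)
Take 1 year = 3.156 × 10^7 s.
M = 3.619 × 10^22 kg
GM = G × M = 6.674 × 10^-11 × 3.619 × 10^22 = 2.41532 × 10^12 m³/s²
a = 5.133 Gm = 5.133 × 10^9 m
a³ = 1.35243 × 10^29 m³
T = 2π √(a³/GM) = 2π √((1.35243 × 10^29) / (2.41532 × 10^12)) = 2π × 2.3663 × 10^8 s
T = 1.48679 × 10^9 s ≈ 47.11 years

Final answer: 47.11 years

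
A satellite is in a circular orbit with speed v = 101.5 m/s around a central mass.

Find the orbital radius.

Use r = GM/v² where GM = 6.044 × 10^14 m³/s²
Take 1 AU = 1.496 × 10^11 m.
v = 101.5 m/s
GM = 6.044 × 10^14 m³/s²
v² = 10302.2 m²/s²
r = GM/v² = (6.044 × 10^14) / 10302.2 = 5.86668 × 10^10 m ≈ 0.3922 AU

Final answer: 0.3922 AU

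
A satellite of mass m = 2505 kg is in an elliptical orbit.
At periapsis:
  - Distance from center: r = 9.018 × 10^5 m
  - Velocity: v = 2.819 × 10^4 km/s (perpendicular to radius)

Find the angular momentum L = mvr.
r = 9.018 × 10^5 m
v = 2.819 × 10^4 km/s = 2.819 × 10^7 m/s
vr = 2.819 × 10^7 × 901800 = 2.54217 × 10^13 m²/s
L = m × vr = 2505 × 2.54217 × 10^13 = 6.36815 × 10^16 kg·m²/s ≈ 6.368 × 10^16 kg·m²/s

Final answer: L = 6.368 × 10^16 kg·m²/s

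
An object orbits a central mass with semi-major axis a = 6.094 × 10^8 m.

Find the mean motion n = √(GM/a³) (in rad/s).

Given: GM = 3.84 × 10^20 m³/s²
a = 6.094 × 10^8 m
GM = 3.84 × 10^20 m³/s²
a³ = 2.26312 × 10^26 m³
GM/a³ = (3.84 × 10^20) / (2.26312 × 10^26) = 1.69677 × 10^-6 s⁻²
n = √(GM/a³) = 0.0013026 rad/s ≈ 0.001303 rad/s

Final answer: n = 0.001303 rad/s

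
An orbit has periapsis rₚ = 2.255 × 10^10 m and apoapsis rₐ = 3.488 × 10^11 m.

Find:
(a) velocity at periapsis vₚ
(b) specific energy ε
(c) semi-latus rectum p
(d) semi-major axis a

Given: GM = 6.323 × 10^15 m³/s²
rₚ = 2.255 × 10^10 m
rₐ = 3.488 × 10^11 m
GM = 6.323 × 10^15 m³/s²
a = (rₚ + rₐ)/2 = 1.85675 × 10^11 m
e = (rₐ − rₚ)/(rₐ + rₚ) = (3.2625 × 10^11) / (3.7135 × 10^11) = 0.878551
(a) vₚ² = GM (2/rₚ − 1/a) = 6.323 × 10^15 × (8.86918 × 10^-11 − 5.38575 × 10^-12) = 526744 m²/s²;  vₚ = 725.771 m/s ≈ 725.8 m/s
(b) 2a = 3.7135 × 10^11 m;  ε = −GM/(2a) = -17027.1 J/kg ≈ -17.03 kJ/kg
(c) 1 − e² = 0.228148;  p = a(1 − e²) = 1.85675 × 10^11 × 0.228148 = 4.23613 × 10^10 m ≈ 4.236 × 10^10 m
(d) a = 1.85675 × 10^11 m ≈ 1.857 × 10^11 m

Final answer:
(a) velocity at periapsis vₚ = 725.8 m/s
(b) specific energy ε = -17.03 kJ/kg
(c) semi-latus rectum p = 4.236 × 10^10 m
(d) semi-major axis a = 1.857 × 10^11 m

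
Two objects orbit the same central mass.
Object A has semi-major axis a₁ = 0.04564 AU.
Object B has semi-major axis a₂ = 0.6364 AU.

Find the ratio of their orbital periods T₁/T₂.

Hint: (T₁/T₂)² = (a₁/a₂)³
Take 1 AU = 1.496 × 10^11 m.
a₁ = 0.04564 AU = 6.82774 × 10^9 m
a₂ = 0.6364 AU = 9.52054 × 10^10 m
a₁/a₂ = 0.0717159
T₁/T₂ = (a₁/a₂)^(3/2) = (0.0717159)^1.5 = 0.0192054

Final answer: T₁/T₂ = 0.01921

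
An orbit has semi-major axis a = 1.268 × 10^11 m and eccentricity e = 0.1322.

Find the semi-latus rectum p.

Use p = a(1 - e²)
a = 1.268 × 10^11 m
e = 0.1322,  e² = 0.0174768,  1 − e² = 0.982523
p = a(1 − e²) = 1.268 × 10^11 m × 0.982523 = 1.24584 × 10^11 m ≈ 1.246 × 10^11 m

Final answer: p = 1.246 × 10^11 m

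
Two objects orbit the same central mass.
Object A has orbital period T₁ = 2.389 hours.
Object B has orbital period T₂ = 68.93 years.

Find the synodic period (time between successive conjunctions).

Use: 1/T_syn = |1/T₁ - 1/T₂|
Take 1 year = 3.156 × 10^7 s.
T₁ = 2.389 hours = 8600.4 s
T₂ = 68.93 years = 2.17543 × 10^9 s
1/T₁ = 0.000116274 s⁻¹
1/T₂ = 4.59679 × 10^-10 s⁻¹
|1/T₁ − 1/T₂| = 0.000116273 s⁻¹
T_syn = 1 / |1/T₁ − 1/T₂| = 8600.43 s ≈ 2.389 hours

Final answer: T_syn = 2.389 hours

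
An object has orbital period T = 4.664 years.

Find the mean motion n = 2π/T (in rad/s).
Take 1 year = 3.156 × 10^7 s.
T = 4.664 years = 1.47196 × 10^8 s
n = 2π / (1.47196 × 10^8 s) = 4.26859 × 10^-8 rad/s ≈ 4.269 × 10^-8 rad/s

Final answer: n = 4.269 × 10^-8 rad/s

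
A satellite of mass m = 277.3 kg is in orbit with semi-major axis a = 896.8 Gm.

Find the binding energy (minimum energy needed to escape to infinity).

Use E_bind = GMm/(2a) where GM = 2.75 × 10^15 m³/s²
a = 896.8 Gm = 8.968 × 10^11 m
GM = 2.75 × 10^15 m³/s²
m = 277.3 kg
GMm = 2.75 × 10^15 × 277.3 = 7.62575 × 10^17 m³·kg/s²
2a = 1.7936 × 10^12 m
E_bind = GMm/(2a) = 425164 J ≈ 425.2 kJ

Final answer: 425.2 kJ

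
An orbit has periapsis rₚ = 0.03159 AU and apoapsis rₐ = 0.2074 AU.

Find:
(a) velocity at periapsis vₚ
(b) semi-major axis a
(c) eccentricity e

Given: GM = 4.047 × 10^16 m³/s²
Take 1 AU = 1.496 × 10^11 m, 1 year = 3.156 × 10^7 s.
rₚ = 0.03159 AU = 4.72586 × 10^9 m
rₐ = 0.2074 AU = 3.1027 × 10^10 m
GM = 4.047 × 10^16 m³/s²
a = (rₚ + rₐ)/2 = 1.78765 × 10^10 m
e = (rₐ − rₚ)/(rₐ + rₚ) = (2.63012 × 10^10) / (3.57529 × 10^10) = 0.735637
(a) vₚ² = GM (2/rₚ − 1/a) = 4.047 × 10^16 × (4.23203 × 10^-10 − 5.59395 × 10^-11) = 1.48632 × 10^7 m²/s²;  vₚ = 3855.28 m/s ≈ 0.8133 AU/year
(b) a = 1.78765 × 10^10 m ≈ 0.1195 AU
(c) e = 0.735637 ≈ 0.7356

Final answer:
(a) velocity at periapsis vₚ = 0.8133 AU/year
(b) semi-major axis a = 0.1195 AU
(c) eccentricity e = 0.7356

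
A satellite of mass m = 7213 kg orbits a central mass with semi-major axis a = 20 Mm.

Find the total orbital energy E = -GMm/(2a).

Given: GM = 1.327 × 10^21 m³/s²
a = 20 Mm = 2 × 10^7 m
GM = 1.327 × 10^21 m³/s²
2a = 4 × 10^7 m
GMm = 1.327 × 10^21 × 7213 = 9.57165 × 10^24 m³·kg/s²
E = −GMm/(2a) = -2.39291 × 10^17 J ≈ -239.3 PJ

Final answer: -239.3 PJ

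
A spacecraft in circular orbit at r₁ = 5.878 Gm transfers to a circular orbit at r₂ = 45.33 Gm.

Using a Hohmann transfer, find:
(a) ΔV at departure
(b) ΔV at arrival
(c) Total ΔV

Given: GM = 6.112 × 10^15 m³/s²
r₁ = 5.878 Gm = 5.878 × 10^9 m
r₂ = 45.33 Gm = 4.533 × 10^10 m
GM = 6.112 × 10^15 m³/s²
Transfer ellipse: a_t = (r₁ + r₂)/2 = 2.5604 × 10^10 m
Circular speed at r₁: v₁ = √(GM/r₁) = 1019.71 m/s
Transfer speed at r₁ (periapsis): v₁ₜ = √(GM(2/r₁ − 1/a_t)) = 1356.8 m/s
(a) ΔV₁ = v₁ₜ − v₁ = 337.09 m/s ≈ 337.1 m/s
Circular speed at r₂: v₂ = √(GM/r₂) = 367.197 m/s
Transfer speed at r₂ (apoapsis): v₂ₜ = √(GM(2/r₂ − 1/a_t)) = 175.938 m/s
(b) ΔV₂ = v₂ − v₂ₜ = 191.259 m/s ≈ 191.3 m/s
(c) ΔV_total = ΔV₁ + ΔV₂ = 528.348 m/s ≈ 528.3 m/s

Final answer:
(a) ΔV₁ = 337.1 m/s
(b) ΔV₂ = 191.3 m/s
(c) ΔV_total = 528.3 m/s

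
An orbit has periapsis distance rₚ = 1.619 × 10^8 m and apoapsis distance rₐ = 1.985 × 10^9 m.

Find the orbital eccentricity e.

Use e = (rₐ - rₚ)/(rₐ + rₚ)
rₚ = 1.619 × 10^8 m
rₐ = 1.985 × 10^9 m
rₐ − rₚ = 1.8231 × 10^9 m
rₐ + rₚ = 2.1469 × 10^9 m
e = (rₐ − rₚ)/(rₐ + rₚ) = 0.849178

Final answer: e = 0.8492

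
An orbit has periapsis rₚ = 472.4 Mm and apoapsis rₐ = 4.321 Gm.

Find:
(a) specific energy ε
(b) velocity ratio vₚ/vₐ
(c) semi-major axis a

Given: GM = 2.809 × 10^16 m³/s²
rₚ = 472.4 Mm = 4.724 × 10^8 m
rₐ = 4.321 Gm = 4.321 × 10^9 m
GM = 2.809 × 10^16 m³/s²
a = (rₚ + rₐ)/2 = 2.3967 × 10^9 m
e = (rₐ − rₚ)/(rₐ + rₚ) = (3.8486 × 10^9) / (4.7934 × 10^9) = 0.802896
(a) 2a = 4.7934 × 10^9 m;  ε = −GM/(2a) = -5.86014 × 10^6 J/kg ≈ -5.86 MJ/kg
(b) vₚ/vₐ = rₐ/rₚ (angular momentum) = (4.321 × 10^9) / (4.724 × 10^8) = 9.14691 ≈ 9.147
(c) a = 2.3967 × 10^9 m ≈ 2.397 Gm

Final answer:
(a) specific energy ε = -5.86 MJ/kg
(b) velocity ratio vₚ/vₐ = 9.147
(c) semi-major axis a = 2.397 Gm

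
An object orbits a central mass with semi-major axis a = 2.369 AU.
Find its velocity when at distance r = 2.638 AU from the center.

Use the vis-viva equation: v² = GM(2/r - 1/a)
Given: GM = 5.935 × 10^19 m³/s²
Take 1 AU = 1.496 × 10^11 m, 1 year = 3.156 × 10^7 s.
a = 2.369 AU = 3.54402 × 10^11 m
r = 2.638 AU = 3.94645 × 10^11 m
GM = 5.935 × 10^19 m³/s²
2/r − 1/a = 5.06785 × 10^-12 − 2.82165 × 10^-12 = 2.2462 × 10^-12 m⁻¹
v² = GM (2/r − 1/a) = 1.33312 × 10^8 m²/s²
v = 11546.1 m/s ≈ 2.436 AU/year

Final answer: 2.436 AU/year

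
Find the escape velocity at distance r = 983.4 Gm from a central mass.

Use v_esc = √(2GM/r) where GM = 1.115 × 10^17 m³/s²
r = 983.4 Gm = 9.834 × 10^11 m
GM = 1.115 × 10^17 m³/s²
2GM/r = 2 × (1.115 × 10^17) / (9.834 × 10^11) = 226764 m²/s²
v_esc = √(2GM/r) = 476.198 m/s ≈ 476.2 m/s

Final answer: 476.2 m/s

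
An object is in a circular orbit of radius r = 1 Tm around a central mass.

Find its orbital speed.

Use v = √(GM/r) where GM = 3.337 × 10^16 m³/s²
r = 1 Tm = 1 × 10^12 m
GM = 3.337 × 10^16 m³/s²
GM/r = (3.337 × 10^16) / (1 × 10^12) = 33370 m²/s²
v = √(GM/r) = 182.675 m/s ≈ 182.7 m/s

Final answer: 182.7 m/s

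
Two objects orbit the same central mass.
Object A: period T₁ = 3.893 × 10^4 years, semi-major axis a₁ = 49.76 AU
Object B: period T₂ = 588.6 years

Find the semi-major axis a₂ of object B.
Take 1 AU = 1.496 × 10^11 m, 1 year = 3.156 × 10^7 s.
T₁ = 3.893 × 10^4 years = 1.22863 × 10^12 s
T₂ = 588.6 years = 1.85762 × 10^10 s
a₁ = 49.76 AU = 7.4441 × 10^12 m
Kepler's third law: (T₂/T₁)² = (a₂/a₁)³  ⇒  a₂ = a₁ (T₂/T₁)^(2/3)
T₂/T₁ = 0.0151194
(T₂/T₁)^(2/3) = 0.0611445
a₂ = 7.4441 × 10^12 m × 0.0611445 = 4.55165 × 10^11 m ≈ 3.043 AU

Final answer: a₂ = 3.043 AU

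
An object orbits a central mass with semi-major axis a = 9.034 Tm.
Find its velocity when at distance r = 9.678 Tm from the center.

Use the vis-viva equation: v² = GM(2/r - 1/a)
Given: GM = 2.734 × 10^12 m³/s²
a = 9.034 Tm = 9.034 × 10^12 m
r = 9.678 Tm = 9.678 × 10^12 m
GM = 2.734 × 10^12 m³/s²
2/r − 1/a = 2.06654 × 10^-13 − 1.10693 × 10^-13 = 9.59613 × 10^-14 m⁻¹
v² = GM (2/r − 1/a) = 0.262358 m²/s²
v = 0.512209 m/s ≈ 0.5122 m/s

Final answer: 0.5122 m/s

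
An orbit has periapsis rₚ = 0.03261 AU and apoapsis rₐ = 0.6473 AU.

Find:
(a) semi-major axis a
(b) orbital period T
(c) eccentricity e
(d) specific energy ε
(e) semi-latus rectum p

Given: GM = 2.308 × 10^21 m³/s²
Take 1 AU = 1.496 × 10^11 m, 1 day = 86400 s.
rₚ = 0.03261 AU = 4.87846 × 10^9 m
rₐ = 0.6473 AU = 9.68361 × 10^10 m
GM = 2.308 × 10^21 m³/s²
a = (rₚ + rₐ)/2 = 5.08573 × 10^10 m
e = (rₐ − rₚ)/(rₐ + rₚ) = (9.19576 × 10^10) / (1.01715 × 10^11) = 0.904076
(a) a = 5.08573 × 10^10 m ≈ 0.34 AU
(b) a³ = 1.3154 × 10^32 m³;  T = 2π √(a³/GM) = 2π × 238733 s = 1.5 × 10^6 s ≈ 17.36 days
(c) e = 0.904076 ≈ 0.9041
(d) 2a = 1.01715 × 10^11 m;  ε = −GM/(2a) = -2.2691 × 10^10 J/kg ≈ -22.69 GJ/kg
(e) 1 − e² = 0.182647;  p = a(1 − e²) = 5.08573 × 10^10 × 0.182647 = 9.28895 × 10^9 m ≈ 0.06209 AU

Final answer:
(a) semi-major axis a = 0.34 AU
(b) orbital period T = 17.36 days
(c) eccentricity e = 0.9041
(d) specific energy ε = -22.69 GJ/kg
(e) semi-latus rectum p = 0.06209 AU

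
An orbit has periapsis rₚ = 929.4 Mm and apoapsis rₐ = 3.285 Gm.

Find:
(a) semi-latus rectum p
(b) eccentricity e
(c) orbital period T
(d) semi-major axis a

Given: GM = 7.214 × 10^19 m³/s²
rₚ = 929.4 Mm = 9.294 × 10^8 m
rₐ = 3.285 Gm = 3.285 × 10^9 m
GM = 7.214 × 10^19 m³/s²
a = (rₚ + rₐ)/2 = 2.1072 × 10^9 m
e = (rₐ − rₚ)/(rₐ + rₚ) = (2.3556 × 10^9) / (4.2144 × 10^9) = 0.558941
(a) 1 − e² = 0.687585;  p = a(1 − e²) = 2.1072 × 10^9 × 0.687585 = 1.44888 × 10^9 m ≈ 1.449 Gm
(b) e = 0.558941 ≈ 0.5589
(c) a³ = 9.35658 × 10^27 m³;  T = 2π √(a³/GM) = 2π × 11388.6 s = 71556.7 s ≈ 19.88 hours
(d) a = 2.1072 × 10^9 m ≈ 2.107 Gm

Final answer:
(a) semi-latus rectum p = 1.449 Gm
(b) eccentricity e = 0.5589
(c) orbital period T = 19.88 hours
(d) semi-major axis a = 2.107 Gm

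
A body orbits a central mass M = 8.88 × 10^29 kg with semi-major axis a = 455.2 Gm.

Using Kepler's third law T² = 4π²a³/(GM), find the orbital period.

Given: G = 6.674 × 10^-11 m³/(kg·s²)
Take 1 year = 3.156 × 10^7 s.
M = 8.88 × 10^29 kg
GM = G × M = 6.674 × 10^-11 × 8.88 × 10^29 = 5.92651 × 10^19 m³/s²
a = 455.2 Gm = 4.552 × 10^11 m
a³ = 9.43206 × 10^34 m³
T = 2π √(a³/GM) = 2π √((9.43206 × 10^34) / (5.92651 × 10^19)) = 2π × 3.98937 × 10^7 s
T = 2.50659 × 10^8 s ≈ 7.942 years

Final answer: 7.942 years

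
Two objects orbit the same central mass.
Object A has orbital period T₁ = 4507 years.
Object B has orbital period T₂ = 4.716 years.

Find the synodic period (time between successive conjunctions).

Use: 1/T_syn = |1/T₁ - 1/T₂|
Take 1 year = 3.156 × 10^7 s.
T₁ = 4507 years = 1.42241 × 10^11 s
T₂ = 4.716 years = 1.48837 × 10^8 s
1/T₁ = 7.03033 × 10^-12 s⁻¹
1/T₂ = 6.71876 × 10^-9 s⁻¹
|1/T₁ − 1/T₂| = 6.71173 × 10^-9 s⁻¹
T_syn = 1 / |1/T₁ − 1/T₂| = 1.48993 × 10^8 s ≈ 4.721 years

Final answer: T_syn = 4.721 years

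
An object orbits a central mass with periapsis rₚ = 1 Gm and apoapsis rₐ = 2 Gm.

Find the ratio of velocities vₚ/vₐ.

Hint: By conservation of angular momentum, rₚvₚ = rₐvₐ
rₚ = 1 Gm = 1 × 10^9 m
rₐ = 2 Gm = 2 × 10^9 m
rₚvₚ = rₐvₐ  ⇒  vₚ/vₐ = rₐ/rₚ
vₚ/vₐ = (2 × 10^9) / (1 × 10^9) = 2

Final answer: vₚ/vₐ = 2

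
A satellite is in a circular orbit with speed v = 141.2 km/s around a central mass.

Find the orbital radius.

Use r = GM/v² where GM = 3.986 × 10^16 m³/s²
v = 141.2 km/s = 141200 m/s
GM = 3.986 × 10^16 m³/s²
v² = 1.99374 × 10^10 m²/s²
r = GM/v² = (3.986 × 10^16) / (1.99374 × 10^10) = 1.99925 × 10^6 m ≈ 1.999 Mm

Final answer: 1.999 Mm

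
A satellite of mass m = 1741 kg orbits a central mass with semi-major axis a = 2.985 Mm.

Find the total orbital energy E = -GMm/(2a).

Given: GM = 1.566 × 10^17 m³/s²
a = 2.985 Mm = 2.985 × 10^6 m
GM = 1.566 × 10^17 m³/s²
2a = 5.97 × 10^6 m
GMm = 1.566 × 10^17 × 1741 = 2.72641 × 10^20 m³·kg/s²
E = −GMm/(2a) = -4.56684 × 10^13 J ≈ -45.67 TJ

Final answer: -45.67 TJ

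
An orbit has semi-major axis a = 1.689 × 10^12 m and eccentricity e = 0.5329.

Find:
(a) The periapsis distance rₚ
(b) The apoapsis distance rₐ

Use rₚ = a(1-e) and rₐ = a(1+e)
a = 1.689 × 10^12 m
e = 0.5329:  1 − e = 0.4671,  1 + e = 1.5329
(a) rₚ = a(1 − e) = 1.689 × 10^12 m × 0.4671 = 7.88932 × 10^11 m ≈ 7.889 × 10^11 m
(b) rₐ = a(1 + e) = 1.689 × 10^12 m × 1.5329 = 2.58907 × 10^12 m ≈ 2.589 × 10^12 m

Final answer:
(a) rₚ = 7.889 × 10^11 m
(b) rₐ = 2.589 × 10^12 m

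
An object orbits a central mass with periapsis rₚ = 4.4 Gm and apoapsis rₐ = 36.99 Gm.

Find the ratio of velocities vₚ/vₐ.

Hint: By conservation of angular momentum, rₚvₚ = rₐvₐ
rₚ = 4.4 Gm = 4.4 × 10^9 m
rₐ = 36.99 Gm = 3.699 × 10^10 m
rₚvₚ = rₐvₐ  ⇒  vₚ/vₐ = rₐ/rₚ
vₚ/vₐ = (3.699 × 10^10) / (4.4 × 10^9) = 8.40682

Final answer: vₚ/vₐ = 8.407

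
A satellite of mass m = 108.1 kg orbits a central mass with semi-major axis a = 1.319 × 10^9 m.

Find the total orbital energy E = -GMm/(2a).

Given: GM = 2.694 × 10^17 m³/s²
a = 1.319 × 10^9 m
GM = 2.694 × 10^17 m³/s²
2a = 2.638 × 10^9 m
GMm = 2.694 × 10^17 × 108.1 = 2.91221 × 10^19 m³·kg/s²
E = −GMm/(2a) = -1.10395 × 10^10 J ≈ -11.04 GJ

Final answer: -11.04 GJ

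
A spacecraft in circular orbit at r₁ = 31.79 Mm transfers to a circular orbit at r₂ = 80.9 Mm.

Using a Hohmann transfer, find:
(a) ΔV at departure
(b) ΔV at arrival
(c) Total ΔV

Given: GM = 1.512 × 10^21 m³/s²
r₁ = 31.79 Mm = 3.179 × 10^7 m
r₂ = 80.9 Mm = 8.09 × 10^7 m
GM = 1.512 × 10^21 m³/s²
Transfer ellipse: a_t = (r₁ + r₂)/2 = 5.6345 × 10^7 m
Circular speed at r₁: v₁ = √(GM/r₁) = 6.89653 × 10^6 m/s
Transfer speed at r₁ (periapsis): v₁ₜ = √(GM(2/r₁ − 1/a_t)) = 8.26375 × 10^6 m/s
(a) ΔV₁ = v₁ₜ − v₁ = 1.36722 × 10^6 m/s ≈ 1367 km/s
Circular speed at r₂: v₂ = √(GM/r₂) = 4.32316 × 10^6 m/s
Transfer speed at r₂ (apoapsis): v₂ₜ = √(GM(2/r₂ − 1/a_t)) = 3.24728 × 10^6 m/s
(b) ΔV₂ = v₂ − v₂ₜ = 1.07589 × 10^6 m/s ≈ 1076 km/s
(c) ΔV_total = ΔV₁ + ΔV₂ = 2.44311 × 10^6 m/s ≈ 2443 km/s

Final answer:
(a) ΔV₁ = 1367 km/s
(b) ΔV₂ = 1076 km/s
(c) ΔV_total = 2443 km/s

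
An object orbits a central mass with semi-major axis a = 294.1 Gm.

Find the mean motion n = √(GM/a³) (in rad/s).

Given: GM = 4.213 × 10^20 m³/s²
a = 294.1 Gm = 2.941 × 10^11 m
GM = 4.213 × 10^20 m³/s²
a³ = 2.54381 × 10^34 m³
GM/a³ = (4.213 × 10^20) / (2.54381 × 10^34) = 1.65618 × 10^-14 s⁻²
n = √(GM/a³) = 1.28692 × 10^-7 rad/s ≈ 1.287 × 10^-7 rad/s

Final answer: n = 1.287 × 10^-7 rad/s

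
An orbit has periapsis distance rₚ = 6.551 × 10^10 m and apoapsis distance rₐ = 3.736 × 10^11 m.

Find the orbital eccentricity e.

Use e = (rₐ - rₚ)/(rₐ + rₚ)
rₚ = 6.551 × 10^10 m
rₐ = 3.736 × 10^11 m
rₐ − rₚ = 3.0809 × 10^11 m
rₐ + rₚ = 4.3911 × 10^11 m
e = (rₐ − rₚ)/(rₐ + rₚ) = 0.701624

Final answer: e = 0.7016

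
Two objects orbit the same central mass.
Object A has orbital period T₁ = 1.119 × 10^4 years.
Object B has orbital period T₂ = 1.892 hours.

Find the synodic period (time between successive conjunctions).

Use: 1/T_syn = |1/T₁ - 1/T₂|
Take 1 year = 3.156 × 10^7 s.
T₁ = 1.119 × 10^4 years = 3.53156 × 10^11 s
T₂ = 1.892 hours = 6811.2 s
1/T₁ = 2.83161 × 10^-12 s⁻¹
1/T₂ = 0.000146817 s⁻¹
|1/T₁ − 1/T₂| = 0.000146817 s⁻¹
T_syn = 1 / |1/T₁ − 1/T₂| = 6811.2 s ≈ 1.892 hours

Final answer: T_syn = 1.892 hours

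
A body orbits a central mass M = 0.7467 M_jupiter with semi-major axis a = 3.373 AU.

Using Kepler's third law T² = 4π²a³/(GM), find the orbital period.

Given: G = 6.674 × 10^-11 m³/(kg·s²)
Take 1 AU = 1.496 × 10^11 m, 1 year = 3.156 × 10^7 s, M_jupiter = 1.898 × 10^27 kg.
M = 0.7467 M_jupiter = 1.41724 × 10^27 kg
GM = G × M = 6.674 × 10^-11 × 1.41724 × 10^27 = 9.45864 × 10^16 m³/s²
a = 3.373 AU = 5.04601 × 10^11 m
a³ = 1.28482 × 10^35 m³
T = 2π √(a³/GM) = 2π √((1.28482 × 10^35) / (9.45864 × 10^16)) = 2π × 1.16549 × 10^9 s
T = 7.32297 × 10^9 s ≈ 232 years

Final answer: 232 years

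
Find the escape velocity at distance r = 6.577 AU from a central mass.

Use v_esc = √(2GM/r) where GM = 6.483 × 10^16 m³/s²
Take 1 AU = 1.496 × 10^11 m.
r = 6.577 AU = 9.83919 × 10^11 m
GM = 6.483 × 10^16 m³/s²
2GM/r = 2 × (6.483 × 10^16) / (9.83919 × 10^11) = 131779 m²/s²
v_esc = √(2GM/r) = 363.014 m/s ≈ 363 m/s

Final answer: 363 m/s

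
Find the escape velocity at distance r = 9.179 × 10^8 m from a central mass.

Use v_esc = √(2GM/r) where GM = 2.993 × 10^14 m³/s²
r = 9.179 × 10^8 m
GM = 2.993 × 10^14 m³/s²
2GM/r = 2 × (2.993 × 10^14) / (9.179 × 10^8) = 652141 m²/s²
v_esc = √(2GM/r) = 807.552 m/s ≈ 807.6 m/s

Final answer: 807.6 m/s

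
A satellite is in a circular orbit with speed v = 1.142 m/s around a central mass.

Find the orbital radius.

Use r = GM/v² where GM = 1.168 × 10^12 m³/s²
v = 1.142 m/s
GM = 1.168 × 10^12 m³/s²
v² = 1.30416 m²/s²
r = GM/v² = (1.168 × 10^12) / 1.30416 = 8.95593 × 10^11 m ≈ 895.6 Gm

Final answer: 895.6 Gm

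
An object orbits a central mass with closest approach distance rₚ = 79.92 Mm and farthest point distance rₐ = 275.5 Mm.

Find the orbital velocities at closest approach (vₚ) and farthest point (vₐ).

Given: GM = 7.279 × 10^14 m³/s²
rₚ = 79.92 Mm = 7.992 × 10^7 m
rₐ = 275.5 Mm = 2.755 × 10^8 m
GM = 7.279 × 10^14 m³/s²
a = (rₚ + rₐ)/2 = 1.7771 × 10^8 m
Vis-viva: v² = GM (2/r − 1/a)
vₚ² = 7.279 × 10^14 × (2.5025 × 10^-8 − 5.62715 × 10^-9) = 1.41197 × 10^7 m²/s²
vₚ = 3757.62 m/s ≈ 3.758 km/s
vₐ² = 7.279 × 10^14 × (7.25953 × 10^-9 − 5.62715 × 10^-9) = 1.18821 × 10^6 m²/s²
vₐ = 1090.05 m/s ≈ 1.09 km/s

Final answer: vₚ = 3.758 km/s, vₐ = 1.09 km/s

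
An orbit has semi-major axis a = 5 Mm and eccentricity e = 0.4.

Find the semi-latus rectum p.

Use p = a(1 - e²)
a = 5 Mm = 5 × 10^6 m
e = 0.4,  e² = 0.16,  1 − e² = 0.84
p = a(1 − e²) = 5 × 10^6 m × 0.84 = 4.2 × 10^6 m ≈ 4.2 Mm

Final answer: p = 4.2 Mm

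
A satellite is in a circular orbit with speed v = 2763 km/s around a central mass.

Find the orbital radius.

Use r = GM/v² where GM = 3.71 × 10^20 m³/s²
v = 2763 km/s = 2.763 × 10^6 m/s
GM = 3.71 × 10^20 m³/s²
v² = 7.63417 × 10^12 m²/s²
r = GM/v² = (3.71 × 10^20) / (7.63417 × 10^12) = 4.85973 × 10^7 m ≈ 48.6 Mm

Final answer: 48.6 Mm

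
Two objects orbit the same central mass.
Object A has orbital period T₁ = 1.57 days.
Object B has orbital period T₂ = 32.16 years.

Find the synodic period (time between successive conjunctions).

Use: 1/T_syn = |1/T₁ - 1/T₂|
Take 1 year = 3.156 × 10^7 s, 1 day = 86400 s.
T₁ = 1.57 days = 135648 s
T₂ = 32.16 years = 1.01497 × 10^9 s
1/T₁ = 7.37202 × 10^-6 s⁻¹
1/T₂ = 9.85251 × 10^-10 s⁻¹
|1/T₁ − 1/T₂| = 7.37104 × 10^-6 s⁻¹
T_syn = 1 / |1/T₁ − 1/T₂| = 135666 s ≈ 1.57 days

Final answer: T_syn = 1.57 days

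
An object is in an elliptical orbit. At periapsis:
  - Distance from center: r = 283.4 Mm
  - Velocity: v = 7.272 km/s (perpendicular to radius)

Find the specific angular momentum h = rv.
r = 283.4 Mm = 2.834 × 10^8 m
v = 7.272 km/s = 7272 m/s
h = rv = 2.834 × 10^8 × 7272 = 2.06088 × 10^12 m²/s ≈ 2.061 × 10^12 m²/s

Final answer: h = 2.061 × 10^12 m²/s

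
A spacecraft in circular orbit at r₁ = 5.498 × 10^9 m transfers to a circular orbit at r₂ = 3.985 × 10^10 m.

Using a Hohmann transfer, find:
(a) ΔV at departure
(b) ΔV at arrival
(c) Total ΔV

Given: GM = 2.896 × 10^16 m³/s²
r₁ = 5.498 × 10^9 m
r₂ = 3.985 × 10^10 m
GM = 2.896 × 10^16 m³/s²
Transfer ellipse: a_t = (r₁ + r₂)/2 = 2.2674 × 10^10 m
Circular speed at r₁: v₁ = √(GM/r₁) = 2295.08 m/s
Transfer speed at r₁ (periapsis): v₁ₜ = √(GM(2/r₁ − 1/a_t)) = 3042.62 m/s
(a) ΔV₁ = v₁ₜ − v₁ = 747.54 m/s ≈ 747.5 m/s
Circular speed at r₂: v₂ = √(GM/r₂) = 852.482 m/s
Transfer speed at r₂ (apoapsis): v₂ₜ = √(GM(2/r₂ − 1/a_t)) = 419.782 m/s
(b) ΔV₂ = v₂ − v₂ₜ = 432.7 m/s ≈ 432.7 m/s
(c) ΔV_total = ΔV₁ + ΔV₂ = 1180.24 m/s ≈ 1.18 km/s

Final answer:
(a) ΔV₁ = 747.5 m/s
(b) ΔV₂ = 432.7 m/s
(c) ΔV_total = 1.18 km/s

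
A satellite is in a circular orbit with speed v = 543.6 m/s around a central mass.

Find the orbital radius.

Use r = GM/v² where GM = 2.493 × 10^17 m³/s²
v = 543.6 m/s
GM = 2.493 × 10^17 m³/s²
v² = 295501 m²/s²
r = GM/v² = (2.493 × 10^17) / 295501 = 8.43652 × 10^11 m ≈ 843.7 Gm

Final answer: 843.7 Gm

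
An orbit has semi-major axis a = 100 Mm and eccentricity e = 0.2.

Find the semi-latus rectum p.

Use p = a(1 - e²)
a = 100 Mm = 1 × 10^8 m
e = 0.2,  e² = 0.04,  1 − e² = 0.96
p = a(1 − e²) = 1 × 10^8 m × 0.96 = 9.6 × 10^7 m ≈ 96 Mm

Final answer: p = 96 Mm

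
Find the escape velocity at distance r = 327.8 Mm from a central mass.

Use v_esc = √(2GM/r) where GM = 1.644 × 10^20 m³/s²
r = 327.8 Mm = 3.278 × 10^8 m
GM = 1.644 × 10^20 m³/s²
2GM/r = 2 × (1.644 × 10^20) / (3.278 × 10^8) = 1.00305 × 10^12 m²/s²
v_esc = √(2GM/r) = 1.00152 × 10^6 m/s ≈ 1002 km/s

Final answer: 1002 km/s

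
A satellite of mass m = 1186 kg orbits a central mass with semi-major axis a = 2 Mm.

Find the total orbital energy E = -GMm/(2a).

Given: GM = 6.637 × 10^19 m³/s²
a = 2 Mm = 2 × 10^6 m
GM = 6.637 × 10^19 m³/s²
2a = 4 × 10^6 m
GMm = 6.637 × 10^19 × 1186 = 7.87148 × 10^22 m³·kg/s²
E = −GMm/(2a) = -1.96787 × 10^16 J ≈ -19.68 PJ

Final answer: -19.68 PJ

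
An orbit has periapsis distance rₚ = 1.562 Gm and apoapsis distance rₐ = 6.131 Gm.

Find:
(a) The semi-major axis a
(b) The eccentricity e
rₚ = 1.562 Gm = 1.562 × 10^9 m
rₐ = 6.131 Gm = 6.131 × 10^9 m
(a) a = (rₚ + rₐ)/2 = 3.8465 × 10^9 m ≈ 3.846 Gm
(b) e = (rₐ − rₚ)/(rₐ + rₚ) = (4.569 × 10^9) / (7.693 × 10^9) = 0.593917

Final answer:
(a) a = 3.846 Gm
(b) e = 0.5939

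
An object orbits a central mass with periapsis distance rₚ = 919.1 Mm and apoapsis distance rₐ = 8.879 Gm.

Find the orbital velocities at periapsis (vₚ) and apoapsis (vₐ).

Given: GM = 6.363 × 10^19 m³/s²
rₚ = 919.1 Mm = 9.191 × 10^8 m
rₐ = 8.879 Gm = 8.879 × 10^9 m
GM = 6.363 × 10^19 m³/s²
a = (rₚ + rₐ)/2 = 4.89905 × 10^9 m
Vis-viva: v² = GM (2/r − 1/a)
vₚ² = 6.363 × 10^19 × (2.17604 × 10^-9 − 2.04121 × 10^-10) = 1.25473 × 10^11 m²/s²
vₚ = 354222 m/s ≈ 354.2 km/s
vₐ² = 6.363 × 10^19 × (2.25251 × 10^-10 − 2.04121 × 10^-10) = 1.34446 × 10^9 m²/s²
vₐ = 36666.9 m/s ≈ 36.67 km/s

Final answer: vₚ = 354.2 km/s, vₐ = 36.67 km/s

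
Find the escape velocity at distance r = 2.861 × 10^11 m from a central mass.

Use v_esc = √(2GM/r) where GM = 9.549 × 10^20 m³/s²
r = 2.861 × 10^11 m
GM = 9.549 × 10^20 m³/s²
2GM/r = 2 × (9.549 × 10^20) / (2.861 × 10^11) = 6.67529 × 10^9 m²/s²
v_esc = √(2GM/r) = 81702.4 m/s ≈ 81.7 km/s

Final answer: 81.7 km/s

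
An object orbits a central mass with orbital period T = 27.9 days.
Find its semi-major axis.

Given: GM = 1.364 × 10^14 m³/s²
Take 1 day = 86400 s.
T = 27.9 days = 2.41056 × 10^6 s
GM = 1.364 × 10^14 m³/s²
Kepler's third law: a³ = GM T² / (4π²)
T² = 5.8108 × 10^12 s²
a³ = (1.364 × 10^14) × (5.8108 × 10^12) / (4π²) = 2.00766 × 10^25 m³
a = (a³)^(1/3) = 2.71788 × 10^8 m ≈ 2.718 × 10^8 m

Final answer: 2.718 × 10^8 m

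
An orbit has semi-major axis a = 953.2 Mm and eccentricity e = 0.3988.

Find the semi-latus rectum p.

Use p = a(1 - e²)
a = 953.2 Mm = 9.532 × 10^8 m
e = 0.3988,  e² = 0.159041,  1 − e² = 0.840959
p = a(1 − e²) = 9.532 × 10^8 m × 0.840959 = 8.01602 × 10^8 m ≈ 801.6 Mm

Final answer: p = 801.6 Mm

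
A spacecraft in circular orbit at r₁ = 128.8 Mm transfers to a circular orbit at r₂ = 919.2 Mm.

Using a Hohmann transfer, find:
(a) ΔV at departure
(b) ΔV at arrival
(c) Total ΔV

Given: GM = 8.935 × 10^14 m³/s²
r₁ = 128.8 Mm = 1.288 × 10^8 m
r₂ = 919.2 Mm = 9.192 × 10^8 m
GM = 8.935 × 10^14 m³/s²
Transfer ellipse: a_t = (r₁ + r₂)/2 = 5.24 × 10^8 m
Circular speed at r₁: v₁ = √(GM/r₁) = 2633.84 m/s
Transfer speed at r₁ (periapsis): v₁ₜ = √(GM(2/r₁ − 1/a_t)) = 3488.42 m/s
(a) ΔV₁ = v₁ₜ − v₁ = 854.58 m/s ≈ 854.6 m/s
Circular speed at r₂: v₂ = √(GM/r₂) = 985.921 m/s
Transfer speed at r₂ (apoapsis): v₂ₜ = √(GM(2/r₂ − 1/a_t)) = 488.804 m/s
(b) ΔV₂ = v₂ − v₂ₜ = 497.118 m/s ≈ 497.1 m/s
(c) ΔV_total = ΔV₁ + ΔV₂ = 1351.7 m/s ≈ 1.352 km/s

Final answer:
(a) ΔV₁ = 854.6 m/s
(b) ΔV₂ = 497.1 m/s
(c) ΔV_total = 1.352 km/s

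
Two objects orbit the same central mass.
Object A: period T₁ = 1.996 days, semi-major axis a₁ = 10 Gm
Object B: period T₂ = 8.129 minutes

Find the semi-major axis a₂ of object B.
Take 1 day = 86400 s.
T₁ = 1.996 days = 172454 s
T₂ = 8.129 minutes = 487.74 s
a₁ = 10 Gm = 1 × 10^10 m
Kepler's third law: (T₂/T₁)² = (a₂/a₁)³  ⇒  a₂ = a₁ (T₂/T₁)^(2/3)
T₂/T₁ = 0.00282823
(T₂/T₁)^(2/3) = 0.0199991
a₂ = 1 × 10^10 m × 0.0199991 = 1.99991 × 10^8 m ≈ 200 Mm

Final answer: a₂ = 200 Mm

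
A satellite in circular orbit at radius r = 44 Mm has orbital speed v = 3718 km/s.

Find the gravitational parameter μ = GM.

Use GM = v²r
r = 44 Mm = 4.4 × 10^7 m
v = 3718 km/s = 3.718 × 10^6 m/s
v² = 1.38235 × 10^13 m²/s²
GM = v²r = 1.38235 × 10^13 × 4.4 × 10^7 = 6.08235 × 10^20 m³/s²
GM ≈ 6.082 × 10^20 m³/s²

Final answer: GM = 6.082 × 10^20 m³/s²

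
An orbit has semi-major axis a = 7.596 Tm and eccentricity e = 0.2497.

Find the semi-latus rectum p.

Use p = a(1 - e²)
a = 7.596 Tm = 7.596 × 10^12 m
e = 0.2497,  e² = 0.0623501,  1 − e² = 0.93765
p = a(1 − e²) = 7.596 × 10^12 m × 0.93765 = 7.12239 × 10^12 m ≈ 7.122 Tm

Final answer: p = 7.122 Tm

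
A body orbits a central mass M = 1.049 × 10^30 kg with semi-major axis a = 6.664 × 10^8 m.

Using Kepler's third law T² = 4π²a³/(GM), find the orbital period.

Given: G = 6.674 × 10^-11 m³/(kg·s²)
M = 1.049 × 10^30 kg
GM = G × M = 6.674 × 10^-11 × 1.049 × 10^30 = 7.00103 × 10^19 m³/s²
a = 6.664 × 10^8 m
a³ = 2.95941 × 10^26 m³
T = 2π √(a³/GM) = 2π √((2.95941 × 10^26) / (7.00103 × 10^19)) = 2π × 2055.99 s
T = 12918.2 s ≈ 3.588 hours

Final answer: 3.588 hours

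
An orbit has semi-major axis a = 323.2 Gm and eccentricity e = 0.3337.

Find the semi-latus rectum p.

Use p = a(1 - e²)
a = 323.2 Gm = 3.232 × 10^11 m
e = 0.3337,  e² = 0.111356,  1 − e² = 0.888644
p = a(1 − e²) = 3.232 × 10^11 m × 0.888644 = 2.8721 × 10^11 m ≈ 287.2 Gm

Final answer: p = 287.2 Gm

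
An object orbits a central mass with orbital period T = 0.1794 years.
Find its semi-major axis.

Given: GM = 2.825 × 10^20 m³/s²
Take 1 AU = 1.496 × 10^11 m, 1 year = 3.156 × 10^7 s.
T = 0.1794 years = 5.66186 × 10^6 s
GM = 2.825 × 10^20 m³/s²
Kepler's third law: a³ = GM T² / (4π²)
T² = 3.20567 × 10^13 s²
a³ = (2.825 × 10^20) × (3.20567 × 10^13) / (4π²) = 2.29392 × 10^32 m³
a = (a³)^(1/3) = 6.12152 × 10^10 m ≈ 0.4092 AU

Final answer: 0.4092 AU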